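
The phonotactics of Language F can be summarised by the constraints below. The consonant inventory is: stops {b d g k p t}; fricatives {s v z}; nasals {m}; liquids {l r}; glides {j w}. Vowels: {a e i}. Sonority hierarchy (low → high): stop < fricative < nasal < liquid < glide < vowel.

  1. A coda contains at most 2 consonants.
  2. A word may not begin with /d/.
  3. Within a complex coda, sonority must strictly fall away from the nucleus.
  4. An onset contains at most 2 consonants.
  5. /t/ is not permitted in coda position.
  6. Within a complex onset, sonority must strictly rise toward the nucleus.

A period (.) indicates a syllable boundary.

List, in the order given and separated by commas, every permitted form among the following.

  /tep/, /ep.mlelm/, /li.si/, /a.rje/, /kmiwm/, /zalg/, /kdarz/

/tep/, /ep.mlelm/, /li.si/, /a.rje/, /kmiwm/, /zalg/

/tep/ — σ1 onset /t/, coda /p/ ok → permitted
/ep.mlelm/ — σ1 onset /∅/, coda /p/ ok; σ2 onset /ml/ (3→4 rises), coda /lm/ (4→3 falls) ok → permitted
/li.si/ — σ1 onset /l/, coda /∅/ ok; σ2 onset /s/, coda /∅/ ok → permitted
/a.rje/ — σ1 onset /∅/, coda /∅/ ok; σ2 onset /rj/ (4→5 rises), coda /∅/ ok → permitted
/kmiwm/ — σ1 onset /km/ (1→3 rises), coda /wm/ (5→3 falls) ok → permitted
/zalg/ — σ1 onset /z/, coda /lg/ (4→1 falls) ok → permitted
/kdarz/ — violates constraint 6: syllable 1 onset /kd/: /k/ (stop, 1) → /d/ (stop, 1) does not rise → not permitted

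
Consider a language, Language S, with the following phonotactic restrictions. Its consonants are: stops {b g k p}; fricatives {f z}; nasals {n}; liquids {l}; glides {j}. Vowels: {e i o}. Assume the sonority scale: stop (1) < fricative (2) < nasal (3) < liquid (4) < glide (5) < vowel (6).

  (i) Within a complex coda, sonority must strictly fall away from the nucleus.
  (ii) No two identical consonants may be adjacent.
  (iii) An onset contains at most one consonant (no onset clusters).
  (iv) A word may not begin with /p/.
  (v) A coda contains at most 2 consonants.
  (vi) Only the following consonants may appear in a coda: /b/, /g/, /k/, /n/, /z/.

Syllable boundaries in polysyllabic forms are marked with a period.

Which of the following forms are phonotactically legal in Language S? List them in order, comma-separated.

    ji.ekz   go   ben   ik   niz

ji.ekz — violates constraint (i): syllable 2 coda /kz/: /k/ (stop, 1) → /z/ (fricative, 2) does not fall → phonotactically illegal
go — σ1 onset /g/, coda /∅/ ok → phonotactically legal
ben — σ1 onset /b/, coda /n/ ok → phonotactically legal
ik — σ1 onset /∅/, coda /k/ ok → phonotactically legal
niz — σ1 onset /n/, coda /z/ ok → phonotactically legal

go, ben, ik, niz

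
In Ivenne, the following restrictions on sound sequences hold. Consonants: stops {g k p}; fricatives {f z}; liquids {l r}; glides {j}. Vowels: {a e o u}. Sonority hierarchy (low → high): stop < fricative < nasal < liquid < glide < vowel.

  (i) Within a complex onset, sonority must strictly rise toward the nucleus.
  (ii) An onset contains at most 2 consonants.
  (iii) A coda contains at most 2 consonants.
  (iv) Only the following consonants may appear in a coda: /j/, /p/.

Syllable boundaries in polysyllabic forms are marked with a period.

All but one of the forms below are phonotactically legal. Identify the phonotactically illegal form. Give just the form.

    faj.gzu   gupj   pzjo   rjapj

pzjo

faj.gzu — σ1 onset /f/, coda /j/ ok; σ2 onset /gz/ (1→2 rises), coda /∅/ ok → phonotactically legal
gupj — σ1 onset /g/, coda /pj/ (2C) ok → phonotactically legal
pzjo — violates constraint (ii): syllable 1 onset /pzj/ has 3 consonants (> 2) → phonotactically illegal
rjapj — σ1 onset /rj/ (4→5 rises), coda /pj/ (2C) ok → phonotactically legal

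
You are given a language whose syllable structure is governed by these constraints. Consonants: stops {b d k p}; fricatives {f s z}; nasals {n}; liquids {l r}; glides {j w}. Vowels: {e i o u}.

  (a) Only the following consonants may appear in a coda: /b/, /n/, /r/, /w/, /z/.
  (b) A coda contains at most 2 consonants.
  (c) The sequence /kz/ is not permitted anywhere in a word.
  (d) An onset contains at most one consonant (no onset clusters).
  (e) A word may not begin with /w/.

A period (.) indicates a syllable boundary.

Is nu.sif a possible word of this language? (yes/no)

nu.sif — violates constraint (a): syllable 2 coda contains /f/, which is not a licensed coda consonant → illicit

no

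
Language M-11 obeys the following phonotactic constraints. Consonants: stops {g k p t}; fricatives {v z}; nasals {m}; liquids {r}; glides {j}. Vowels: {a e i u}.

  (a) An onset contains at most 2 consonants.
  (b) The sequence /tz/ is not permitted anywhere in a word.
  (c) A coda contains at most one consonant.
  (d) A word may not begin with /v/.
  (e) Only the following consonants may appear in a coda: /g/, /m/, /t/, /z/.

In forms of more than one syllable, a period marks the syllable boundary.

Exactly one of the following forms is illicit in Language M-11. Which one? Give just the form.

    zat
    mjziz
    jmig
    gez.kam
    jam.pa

mjziz

zat — σ1 onset /z/, coda /t/ ok → licit
mjziz — violates constraint (a): syllable 1 onset /mjz/ has 3 consonants (> 2) → illicit
jmig — σ1 onset /jm/ (2C), coda /g/ ok → licit
gez.kam — σ1 onset /g/, coda /z/ ok; σ2 onset /k/, coda /m/ ok → licit
jam.pa — σ1 onset /j/, coda /m/ ok; σ2 onset /p/, coda /∅/ ok → licit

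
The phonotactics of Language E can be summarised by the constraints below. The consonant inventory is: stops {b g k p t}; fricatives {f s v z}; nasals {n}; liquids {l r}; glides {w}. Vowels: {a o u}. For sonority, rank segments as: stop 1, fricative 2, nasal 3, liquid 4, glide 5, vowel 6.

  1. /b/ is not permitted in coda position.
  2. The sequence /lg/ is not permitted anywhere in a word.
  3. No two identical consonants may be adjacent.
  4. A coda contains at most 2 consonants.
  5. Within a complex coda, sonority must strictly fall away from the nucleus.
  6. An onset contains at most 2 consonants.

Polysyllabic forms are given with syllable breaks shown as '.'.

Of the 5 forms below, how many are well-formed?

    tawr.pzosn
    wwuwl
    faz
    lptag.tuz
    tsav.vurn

tawr.pzosn — violates constraint 5: syllable 2 coda /sn/: /s/ (fricative, 2) → /n/ (nasal, 3) does not fall → ill-formed
wwuwl — violates constraint 3: adjacent identical consonants /ww/ → ill-formed
faz — σ1 onset /f/, coda /z/ ok → well-formed
lptag.tuz — violates constraint 6: syllable 1 onset /lpt/ has 3 consonants (> 2) → ill-formed
tsav.vurn — violates constraint 3: adjacent identical consonants /vv/ → ill-formed
Well-formed: faz → 1.

1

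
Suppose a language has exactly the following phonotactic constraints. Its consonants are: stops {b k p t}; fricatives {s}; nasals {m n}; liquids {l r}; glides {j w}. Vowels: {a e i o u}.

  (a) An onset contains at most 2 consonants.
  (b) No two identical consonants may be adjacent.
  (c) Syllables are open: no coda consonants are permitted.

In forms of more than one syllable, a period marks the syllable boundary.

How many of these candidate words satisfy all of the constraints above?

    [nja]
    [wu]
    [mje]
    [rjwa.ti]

[nja] — σ1 onset /nj/ (2C), coda /∅/ ok → permitted
[wu] — σ1 onset /w/, coda /∅/ ok → permitted
[mje] — σ1 onset /mj/ (2C), coda /∅/ ok → permitted
[rjwa.ti] — violates constraint (a): syllable 1 onset /rjw/ has 3 consonants (> 2) → not permitted
Permitted: [nja], [wu], [mje] → 3.

3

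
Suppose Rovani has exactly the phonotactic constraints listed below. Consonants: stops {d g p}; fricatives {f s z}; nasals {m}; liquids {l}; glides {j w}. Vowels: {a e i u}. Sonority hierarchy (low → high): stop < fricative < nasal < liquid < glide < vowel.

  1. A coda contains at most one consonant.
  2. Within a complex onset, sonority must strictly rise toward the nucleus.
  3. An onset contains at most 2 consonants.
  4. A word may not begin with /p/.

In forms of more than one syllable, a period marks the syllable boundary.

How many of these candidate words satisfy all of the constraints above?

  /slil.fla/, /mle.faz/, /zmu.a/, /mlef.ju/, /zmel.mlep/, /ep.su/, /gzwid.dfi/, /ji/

/slil.fla/ — σ1 onset /sl/ (2→4 rises), coda /l/ ok; σ2 onset /fl/ (2→4 rises), coda /∅/ ok → licit
/mle.faz/ — σ1 onset /ml/ (3→4 rises), coda /∅/ ok; σ2 onset /f/, coda /z/ ok → licit
/zmu.a/ — σ1 onset /zm/ (2→3 rises), coda /∅/ ok; σ2 onset /∅/, coda /∅/ ok → licit
/mlef.ju/ — σ1 onset /ml/ (3→4 rises), coda /f/ ok; σ2 onset /j/, coda /∅/ ok → licit
/zmel.mlep/ — σ1 onset /zm/ (2→3 rises), coda /l/ ok; σ2 onset /ml/ (3→4 rises), coda /p/ ok → licit
/ep.su/ — σ1 onset /∅/, coda /p/ ok; σ2 onset /s/, coda /∅/ ok → licit
/gzwid.dfi/ — violates constraint 3: syllable 1 onset /gzw/ has 3 consonants (> 2) → illicit
/ji/ — σ1 onset /j/, coda /∅/ ok → licit
Licit: /slil.fla/, /mle.faz/, /zmu.a/, /mlef.ju/, /zmel.mlep/, /ep.su/, /ji/ → 7.

7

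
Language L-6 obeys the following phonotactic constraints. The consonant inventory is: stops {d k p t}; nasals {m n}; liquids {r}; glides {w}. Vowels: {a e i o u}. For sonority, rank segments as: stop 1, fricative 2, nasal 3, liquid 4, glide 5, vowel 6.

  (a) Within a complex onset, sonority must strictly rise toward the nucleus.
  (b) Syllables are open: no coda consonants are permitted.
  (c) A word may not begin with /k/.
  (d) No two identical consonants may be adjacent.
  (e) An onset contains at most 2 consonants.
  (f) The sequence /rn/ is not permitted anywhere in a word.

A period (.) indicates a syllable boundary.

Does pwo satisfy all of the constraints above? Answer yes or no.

yes

pwo — σ1 onset /pw/ (1→5 rises), coda /∅/ ok → phonotactically legal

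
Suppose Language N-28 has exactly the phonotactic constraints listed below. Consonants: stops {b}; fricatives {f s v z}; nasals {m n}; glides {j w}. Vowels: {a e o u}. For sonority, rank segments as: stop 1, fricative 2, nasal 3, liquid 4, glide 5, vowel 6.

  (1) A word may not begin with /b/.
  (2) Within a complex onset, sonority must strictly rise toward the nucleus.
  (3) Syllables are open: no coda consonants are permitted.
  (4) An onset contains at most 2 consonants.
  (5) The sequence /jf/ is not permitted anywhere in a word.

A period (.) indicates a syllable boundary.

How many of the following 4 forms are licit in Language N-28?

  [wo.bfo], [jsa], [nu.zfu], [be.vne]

1

[wo.bfo] — σ1 onset /w/, coda /∅/ ok; σ2 onset /bf/ (1→2 rises), coda /∅/ ok → licit
[jsa] — violates constraint 2: syllable 1 onset /js/: /j/ (glide, 5) → /s/ (fricative, 2) does not rise → illicit
[nu.zfu] — violates constraint 2: syllable 2 onset /zf/: /z/ (fricative, 2) → /f/ (fricative, 2) does not rise → illicit
[be.vne] — violates constraint 1: word begins with /b/ → illicit
Licit: [wo.bfo] → 1.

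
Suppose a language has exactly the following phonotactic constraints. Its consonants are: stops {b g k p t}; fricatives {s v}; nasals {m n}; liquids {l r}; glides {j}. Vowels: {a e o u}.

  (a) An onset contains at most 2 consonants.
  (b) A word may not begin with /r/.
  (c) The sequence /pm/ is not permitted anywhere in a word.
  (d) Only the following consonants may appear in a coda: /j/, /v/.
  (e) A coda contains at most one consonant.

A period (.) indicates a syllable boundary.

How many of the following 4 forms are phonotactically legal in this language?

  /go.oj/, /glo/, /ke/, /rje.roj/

3

/go.oj/ — σ1 onset /g/, coda /∅/ ok; σ2 onset /∅/, coda /j/ ok → phonotactically legal
/glo/ — σ1 onset /gl/ (2C), coda /∅/ ok → phonotactically legal
/ke/ — σ1 onset /k/, coda /∅/ ok → phonotactically legal
/rje.roj/ — violates constraint (b): word begins with /r/ → phonotactically illegal
Phonotactically legal: /go.oj/, /glo/, /ke/ → 3.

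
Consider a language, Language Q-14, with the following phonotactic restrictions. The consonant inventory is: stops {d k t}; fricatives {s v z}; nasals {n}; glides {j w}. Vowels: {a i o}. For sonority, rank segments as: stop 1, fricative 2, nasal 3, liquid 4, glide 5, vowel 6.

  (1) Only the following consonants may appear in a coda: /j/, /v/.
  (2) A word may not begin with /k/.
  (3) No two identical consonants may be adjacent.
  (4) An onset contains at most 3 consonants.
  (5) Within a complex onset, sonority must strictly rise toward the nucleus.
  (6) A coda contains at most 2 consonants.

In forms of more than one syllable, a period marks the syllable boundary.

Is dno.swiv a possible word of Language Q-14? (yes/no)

dno.swiv — σ1 onset /dn/ (1→3 rises), coda /∅/ ok; σ2 onset /sw/ (2→5 rises), coda /v/ ok → permitted

yes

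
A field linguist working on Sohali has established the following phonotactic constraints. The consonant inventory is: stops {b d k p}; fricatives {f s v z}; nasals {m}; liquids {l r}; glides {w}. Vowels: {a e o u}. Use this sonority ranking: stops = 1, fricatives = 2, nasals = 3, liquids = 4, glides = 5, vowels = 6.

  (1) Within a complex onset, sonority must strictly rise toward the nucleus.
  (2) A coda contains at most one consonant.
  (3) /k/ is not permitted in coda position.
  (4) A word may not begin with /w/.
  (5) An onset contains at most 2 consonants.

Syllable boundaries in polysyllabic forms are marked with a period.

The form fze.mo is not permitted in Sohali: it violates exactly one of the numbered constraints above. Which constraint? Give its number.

1

fze.mo: syllable 1 onset /fz/: /f/ (fricative, 2) → /z/ (fricative, 2) does not rise.
This is a violation of constraint 1: "Within a complex onset, sonority must strictly rise toward the nucleus."
The remaining constraints (2, 3, 4, 5) are satisfied.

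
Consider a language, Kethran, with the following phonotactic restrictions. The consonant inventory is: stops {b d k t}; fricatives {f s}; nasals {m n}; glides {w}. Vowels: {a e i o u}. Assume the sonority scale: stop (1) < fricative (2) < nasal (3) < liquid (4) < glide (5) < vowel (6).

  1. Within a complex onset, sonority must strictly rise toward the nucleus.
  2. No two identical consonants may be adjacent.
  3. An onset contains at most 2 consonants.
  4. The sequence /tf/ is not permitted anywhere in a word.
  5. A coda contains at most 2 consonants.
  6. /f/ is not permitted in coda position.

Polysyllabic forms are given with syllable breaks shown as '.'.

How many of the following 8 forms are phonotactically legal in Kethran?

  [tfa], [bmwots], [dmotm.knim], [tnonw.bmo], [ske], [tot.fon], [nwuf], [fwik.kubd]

[tfa] — violates constraint 4: contains banned sequence /tf/ → phonotactically illegal
[bmwots] — violates constraint 3: syllable 1 onset /bmw/ has 3 consonants (> 2) → phonotactically illegal
[dmotm.knim] — σ1 onset /dm/ (1→3 rises), coda /tm/ (2C) ok; σ2 onset /kn/ (1→3 rises), coda /m/ ok → phonotactically legal
[tnonw.bmo] — σ1 onset /tn/ (1→3 rises), coda /nw/ (2C) ok; σ2 onset /bm/ (1→3 rises), coda /∅/ ok → phonotactically legal
[ske] — violates constraint 1: syllable 1 onset /sk/: /s/ (fricative, 2) → /k/ (stop, 1) does not rise → phonotactically illegal
[tot.fon] — violates constraint 4: contains banned sequence /tf/ → phonotactically illegal
[nwuf] — violates constraint 6: syllable 1 coda contains /f/ → phonotactically illegal
[fwik.kubd] — violates constraint 2: adjacent identical consonants /kk/ → phonotactically illegal
Phonotactically legal: [dmotm.knim], [tnonw.bmo] → 2.

2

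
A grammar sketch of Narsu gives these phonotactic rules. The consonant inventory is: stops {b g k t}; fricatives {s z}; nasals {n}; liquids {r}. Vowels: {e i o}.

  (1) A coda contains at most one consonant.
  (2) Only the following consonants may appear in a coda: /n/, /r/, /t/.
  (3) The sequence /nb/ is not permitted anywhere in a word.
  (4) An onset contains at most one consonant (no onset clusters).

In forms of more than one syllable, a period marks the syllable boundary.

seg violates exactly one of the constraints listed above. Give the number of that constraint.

seg: syllable 1 coda contains /g/, which is not a licensed coda consonant.
This is a violation of constraint 2: "Only the following consonants may appear in a coda: /n/, /r/, /t/."
The remaining constraints (1, 3, 4) are satisfied.

2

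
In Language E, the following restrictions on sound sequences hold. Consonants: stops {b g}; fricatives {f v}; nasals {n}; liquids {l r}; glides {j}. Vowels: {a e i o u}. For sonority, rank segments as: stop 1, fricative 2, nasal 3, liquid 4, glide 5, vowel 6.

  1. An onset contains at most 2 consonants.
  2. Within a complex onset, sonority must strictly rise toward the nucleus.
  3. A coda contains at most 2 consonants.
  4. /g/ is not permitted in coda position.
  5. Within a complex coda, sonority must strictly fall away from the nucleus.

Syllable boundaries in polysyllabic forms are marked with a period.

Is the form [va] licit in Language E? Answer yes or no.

[va] — σ1 onset /v/, coda /∅/ ok → licit

yes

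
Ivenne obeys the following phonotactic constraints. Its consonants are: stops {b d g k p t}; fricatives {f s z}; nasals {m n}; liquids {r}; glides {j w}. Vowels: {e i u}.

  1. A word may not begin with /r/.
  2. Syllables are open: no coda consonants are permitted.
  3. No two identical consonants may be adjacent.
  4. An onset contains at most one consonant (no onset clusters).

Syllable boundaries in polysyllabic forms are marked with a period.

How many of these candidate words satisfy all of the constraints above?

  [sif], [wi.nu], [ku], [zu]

[sif] — violates constraint 2: syllable 1 coda /f/ has 1 consonant (> 0) → phonotactically illegal
[wi.nu] — σ1 onset /w/, coda /∅/ ok; σ2 onset /n/, coda /∅/ ok → phonotactically legal
[ku] — σ1 onset /k/, coda /∅/ ok → phonotactically legal
[zu] — σ1 onset /z/, coda /∅/ ok → phonotactically legal
Phonotactically legal: [wi.nu], [ku], [zu] → 3.

3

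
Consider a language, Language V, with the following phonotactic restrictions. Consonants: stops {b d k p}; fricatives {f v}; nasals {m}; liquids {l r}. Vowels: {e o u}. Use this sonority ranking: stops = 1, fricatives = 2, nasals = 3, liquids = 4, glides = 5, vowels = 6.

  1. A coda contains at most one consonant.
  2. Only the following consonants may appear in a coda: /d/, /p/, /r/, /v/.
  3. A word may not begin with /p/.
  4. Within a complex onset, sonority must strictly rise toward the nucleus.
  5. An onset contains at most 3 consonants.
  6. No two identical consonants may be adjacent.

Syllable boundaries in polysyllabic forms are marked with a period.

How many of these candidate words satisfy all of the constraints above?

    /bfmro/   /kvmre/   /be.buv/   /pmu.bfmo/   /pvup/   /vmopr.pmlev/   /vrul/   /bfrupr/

/bfmro/ — violates constraint 5: syllable 1 onset /bfmr/ has 4 consonants (> 3) → ill-formed
/kvmre/ — violates constraint 5: syllable 1 onset /kvmr/ has 4 consonants (> 3) → ill-formed
/be.buv/ — σ1 onset /b/, coda /∅/ ok; σ2 onset /b/, coda /v/ ok → well-formed
/pmu.bfmo/ — violates constraint 3: word begins with /p/ → ill-formed
/pvup/ — violates constraint 3: word begins with /p/ → ill-formed
/vmopr.pmlev/ — violates constraint 1: syllable 1 coda /pr/ has 2 consonants (> 1) → ill-formed
/vrul/ — violates constraint 2: syllable 1 coda contains /l/, which is not a licensed coda consonant → ill-formed
/bfrupr/ — violates constraint 1: syllable 1 coda /pr/ has 2 consonants (> 1) → ill-formed
Well-formed: /be.buv/ → 1.

1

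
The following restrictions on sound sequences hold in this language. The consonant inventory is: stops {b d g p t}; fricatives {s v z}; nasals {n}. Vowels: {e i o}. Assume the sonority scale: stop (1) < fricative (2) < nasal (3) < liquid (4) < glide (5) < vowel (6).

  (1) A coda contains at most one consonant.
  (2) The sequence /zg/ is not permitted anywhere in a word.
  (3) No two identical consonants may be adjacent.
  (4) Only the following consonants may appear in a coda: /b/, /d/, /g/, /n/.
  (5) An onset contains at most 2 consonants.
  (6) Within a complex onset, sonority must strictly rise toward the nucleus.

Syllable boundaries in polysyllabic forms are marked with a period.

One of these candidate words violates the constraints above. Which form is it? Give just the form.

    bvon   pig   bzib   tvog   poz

poz

bvon — σ1 onset /bv/ (1→2 rises), coda /n/ ok → permitted
pig — σ1 onset /p/, coda /g/ ok → permitted
bzib — σ1 onset /bz/ (1→2 rises), coda /b/ ok → permitted
tvog — σ1 onset /tv/ (1→2 rises), coda /g/ ok → permitted
poz — violates constraint 4: syllable 1 coda contains /z/, which is not a licensed coda consonant → not permitted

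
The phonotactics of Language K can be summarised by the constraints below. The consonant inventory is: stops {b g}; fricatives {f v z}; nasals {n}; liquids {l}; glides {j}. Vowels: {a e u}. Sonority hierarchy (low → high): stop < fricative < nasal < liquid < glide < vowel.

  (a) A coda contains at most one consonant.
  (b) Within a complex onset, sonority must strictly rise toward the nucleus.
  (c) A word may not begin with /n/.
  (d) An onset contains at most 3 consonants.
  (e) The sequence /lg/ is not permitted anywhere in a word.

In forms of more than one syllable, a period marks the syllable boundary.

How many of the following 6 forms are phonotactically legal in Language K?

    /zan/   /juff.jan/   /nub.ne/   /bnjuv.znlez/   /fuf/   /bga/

/zan/ — σ1 onset /z/, coda /n/ ok → phonotactically legal
/juff.jan/ — violates constraint (a): syllable 1 coda /ff/ has 2 consonants (> 1) → phonotactically illegal
/nub.ne/ — violates constraint (c): word begins with /n/ → phonotactically illegal
/bnjuv.znlez/ — σ1 onset /bnj/ (1→3→5 rises), coda /v/ ok; σ2 onset /znl/ (2→3→4 rises), coda /z/ ok → phonotactically legal
/fuf/ — σ1 onset /f/, coda /f/ ok → phonotactically legal
/bga/ — violates constraint (b): syllable 1 onset /bg/: /b/ (stop, 1) → /g/ (stop, 1) does not rise → phonotactically illegal
Phonotactically legal: /zan/, /bnjuv.znlez/, /fuf/ → 3.

3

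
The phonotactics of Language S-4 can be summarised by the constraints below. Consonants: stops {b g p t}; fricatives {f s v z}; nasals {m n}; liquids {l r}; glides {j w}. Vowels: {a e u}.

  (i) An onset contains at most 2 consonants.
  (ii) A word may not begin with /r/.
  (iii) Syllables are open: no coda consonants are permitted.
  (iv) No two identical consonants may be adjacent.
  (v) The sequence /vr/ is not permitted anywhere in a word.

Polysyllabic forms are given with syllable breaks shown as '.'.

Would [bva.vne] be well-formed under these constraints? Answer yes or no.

yes

[bva.vne] — σ1 onset /bv/ (2C), coda /∅/ ok; σ2 onset /vn/ (2C), coda /∅/ ok → well-formed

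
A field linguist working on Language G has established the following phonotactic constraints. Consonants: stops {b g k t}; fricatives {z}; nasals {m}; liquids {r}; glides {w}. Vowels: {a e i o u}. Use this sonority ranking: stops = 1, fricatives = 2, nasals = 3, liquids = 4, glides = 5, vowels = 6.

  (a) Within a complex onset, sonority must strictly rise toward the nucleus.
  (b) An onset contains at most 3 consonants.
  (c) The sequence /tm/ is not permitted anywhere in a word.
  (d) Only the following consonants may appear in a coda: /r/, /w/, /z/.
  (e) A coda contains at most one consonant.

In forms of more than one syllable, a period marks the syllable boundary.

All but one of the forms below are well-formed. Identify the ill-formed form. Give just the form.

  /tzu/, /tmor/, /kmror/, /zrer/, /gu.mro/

/tmor/

/tzu/ — σ1 onset /tz/ (1→2 rises), coda /∅/ ok → well-formed
/tmor/ — violates constraint (c): contains banned sequence /tm/ → ill-formed
/kmror/ — σ1 onset /kmr/ (1→3→4 rises), coda /r/ ok → well-formed
/zrer/ — σ1 onset /zr/ (2→4 rises), coda /r/ ok → well-formed
/gu.mro/ — σ1 onset /g/, coda /∅/ ok; σ2 onset /mr/ (3→4 rises), coda /∅/ ok → well-formed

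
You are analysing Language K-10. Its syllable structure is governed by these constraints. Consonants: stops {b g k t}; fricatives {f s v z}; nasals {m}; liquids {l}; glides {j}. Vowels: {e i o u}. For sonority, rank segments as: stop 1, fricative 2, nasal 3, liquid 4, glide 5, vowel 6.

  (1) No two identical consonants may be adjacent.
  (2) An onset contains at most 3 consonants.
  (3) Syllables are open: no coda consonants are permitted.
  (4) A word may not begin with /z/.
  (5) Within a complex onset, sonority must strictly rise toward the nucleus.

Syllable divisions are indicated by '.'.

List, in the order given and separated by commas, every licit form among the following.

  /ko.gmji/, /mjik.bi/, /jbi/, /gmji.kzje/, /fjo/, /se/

/ko.gmji/, /gmji.kzje/, /fjo/, /se/

/ko.gmji/ — σ1 onset /k/, coda /∅/ ok; σ2 onset /gmj/ (1→3→5 rises), coda /∅/ ok → licit
/mjik.bi/ — violates constraint 3: syllable 1 coda /k/ has 1 consonant (> 0) → illicit
/jbi/ — violates constraint 5: syllable 1 onset /jb/: /j/ (glide, 5) → /b/ (stop, 1) does not rise → illicit
/gmji.kzje/ — σ1 onset /gmj/ (1→3→5 rises), coda /∅/ ok; σ2 onset /kzj/ (1→2→5 rises), coda /∅/ ok → licit
/fjo/ — σ1 onset /fj/ (2→5 rises), coda /∅/ ok → licit
/se/ — σ1 onset /s/, coda /∅/ ok → licit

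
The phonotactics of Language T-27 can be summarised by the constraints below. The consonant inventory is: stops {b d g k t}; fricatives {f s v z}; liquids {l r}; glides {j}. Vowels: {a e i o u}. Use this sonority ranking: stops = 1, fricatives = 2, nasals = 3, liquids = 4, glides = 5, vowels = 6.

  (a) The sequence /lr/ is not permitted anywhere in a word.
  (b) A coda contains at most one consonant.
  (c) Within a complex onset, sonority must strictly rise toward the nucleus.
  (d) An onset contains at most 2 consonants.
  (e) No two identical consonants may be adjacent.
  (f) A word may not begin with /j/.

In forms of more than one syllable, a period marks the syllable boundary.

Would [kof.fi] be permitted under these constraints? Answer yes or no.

[kof.fi] — violates constraint (e): adjacent identical consonants /ff/ → not permitted

no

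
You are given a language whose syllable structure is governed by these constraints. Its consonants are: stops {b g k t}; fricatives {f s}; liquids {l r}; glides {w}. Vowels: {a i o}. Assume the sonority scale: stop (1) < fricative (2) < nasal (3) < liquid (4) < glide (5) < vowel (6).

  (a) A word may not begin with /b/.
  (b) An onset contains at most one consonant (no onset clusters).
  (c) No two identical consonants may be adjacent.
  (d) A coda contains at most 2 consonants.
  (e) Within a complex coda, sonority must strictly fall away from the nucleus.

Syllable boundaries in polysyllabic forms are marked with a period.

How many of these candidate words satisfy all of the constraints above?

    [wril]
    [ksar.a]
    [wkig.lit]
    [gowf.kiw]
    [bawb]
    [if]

2

[wril] — violates constraint (b): syllable 1 onset /wr/ has 2 consonants (> 1) → ill-formed
[ksar.a] — violates constraint (b): syllable 1 onset /ks/ has 2 consonants (> 1) → ill-formed
[wkig.lit] — violates constraint (b): syllable 1 onset /wk/ has 2 consonants (> 1) → ill-formed
[gowf.kiw] — σ1 onset /g/, coda /wf/ (5→2 falls) ok; σ2 onset /k/, coda /w/ ok → well-formed
[bawb] — violates constraint (a): word begins with /b/ → ill-formed
[if] — σ1 onset /∅/, coda /f/ ok → well-formed
Well-formed: [gowf.kiw], [if] → 2.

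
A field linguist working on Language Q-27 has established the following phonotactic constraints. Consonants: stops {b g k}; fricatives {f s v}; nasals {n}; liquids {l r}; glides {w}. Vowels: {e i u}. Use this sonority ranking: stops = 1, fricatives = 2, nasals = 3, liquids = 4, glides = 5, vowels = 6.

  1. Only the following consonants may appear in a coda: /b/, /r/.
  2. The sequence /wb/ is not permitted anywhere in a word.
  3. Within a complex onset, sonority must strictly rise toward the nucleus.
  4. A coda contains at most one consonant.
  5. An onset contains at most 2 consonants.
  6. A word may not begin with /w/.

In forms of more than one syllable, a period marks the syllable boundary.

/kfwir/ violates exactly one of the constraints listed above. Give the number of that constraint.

/kfwir/: syllable 1 onset /kfw/ has 3 consonants (> 2).
This is a violation of constraint 5: "An onset contains at most 2 consonants."
The remaining constraints (1, 2, 3, 4, 6) are satisfied.

5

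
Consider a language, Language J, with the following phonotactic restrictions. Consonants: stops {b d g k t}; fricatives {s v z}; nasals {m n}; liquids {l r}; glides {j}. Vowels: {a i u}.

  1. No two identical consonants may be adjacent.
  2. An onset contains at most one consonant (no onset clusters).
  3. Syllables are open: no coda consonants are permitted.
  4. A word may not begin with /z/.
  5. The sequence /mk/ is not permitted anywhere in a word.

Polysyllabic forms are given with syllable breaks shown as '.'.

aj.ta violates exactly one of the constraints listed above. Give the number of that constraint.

3

aj.ta: syllable 1 coda /j/ has 1 consonant (> 0).
This is a violation of constraint 3: "Syllables are open: no coda consonants are permitted."
The remaining constraints (1, 2, 4, 5) are satisfied.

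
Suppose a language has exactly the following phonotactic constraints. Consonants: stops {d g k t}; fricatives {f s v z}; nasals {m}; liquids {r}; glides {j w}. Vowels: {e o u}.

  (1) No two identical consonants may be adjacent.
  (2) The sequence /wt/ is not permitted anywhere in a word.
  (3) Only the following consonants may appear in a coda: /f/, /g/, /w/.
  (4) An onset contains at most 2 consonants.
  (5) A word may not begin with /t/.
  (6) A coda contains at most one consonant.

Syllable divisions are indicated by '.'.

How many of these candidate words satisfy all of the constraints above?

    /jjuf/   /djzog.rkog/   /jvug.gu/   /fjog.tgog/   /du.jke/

2

/jjuf/ — violates constraint 1: adjacent identical consonants /jj/ → illicit
/djzog.rkog/ — violates constraint 4: syllable 1 onset /djz/ has 3 consonants (> 2) → illicit
/jvug.gu/ — violates constraint 1: adjacent identical consonants /gg/ → illicit
/fjog.tgog/ — σ1 onset /fj/ (2C), coda /g/ ok; σ2 onset /tg/ (2C), coda /g/ ok → licit
/du.jke/ — σ1 onset /d/, coda /∅/ ok; σ2 onset /jk/ (2C), coda /∅/ ok → licit
Licit: /fjog.tgog/, /du.jke/ → 2.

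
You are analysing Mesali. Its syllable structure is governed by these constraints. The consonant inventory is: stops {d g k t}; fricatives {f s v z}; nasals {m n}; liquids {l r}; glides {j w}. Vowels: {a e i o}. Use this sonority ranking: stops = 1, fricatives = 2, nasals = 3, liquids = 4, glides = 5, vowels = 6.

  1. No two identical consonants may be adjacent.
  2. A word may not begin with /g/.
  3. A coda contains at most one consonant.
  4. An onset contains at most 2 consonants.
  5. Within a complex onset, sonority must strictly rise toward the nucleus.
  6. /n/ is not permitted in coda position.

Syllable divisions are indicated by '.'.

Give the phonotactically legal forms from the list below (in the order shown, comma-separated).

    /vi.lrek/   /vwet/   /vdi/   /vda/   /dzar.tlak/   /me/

/vwet/, /dzar.tlak/, /me/

/vi.lrek/ — violates constraint 5: syllable 2 onset /lr/: /l/ (liquid, 4) → /r/ (liquid, 4) does not rise → phonotactically illegal
/vwet/ — σ1 onset /vw/ (2→5 rises), coda /t/ ok → phonotactically legal
/vdi/ — violates constraint 5: syllable 1 onset /vd/: /v/ (fricative, 2) → /d/ (stop, 1) does not rise → phonotactically illegal
/vda/ — violates constraint 5: syllable 1 onset /vd/: /v/ (fricative, 2) → /d/ (stop, 1) does not rise → phonotactically illegal
/dzar.tlak/ — σ1 onset /dz/ (1→2 rises), coda /r/ ok; σ2 onset /tl/ (1→4 rises), coda /k/ ok → phonotactically legal
/me/ — σ1 onset /m/, coda /∅/ ok → phonotactically legal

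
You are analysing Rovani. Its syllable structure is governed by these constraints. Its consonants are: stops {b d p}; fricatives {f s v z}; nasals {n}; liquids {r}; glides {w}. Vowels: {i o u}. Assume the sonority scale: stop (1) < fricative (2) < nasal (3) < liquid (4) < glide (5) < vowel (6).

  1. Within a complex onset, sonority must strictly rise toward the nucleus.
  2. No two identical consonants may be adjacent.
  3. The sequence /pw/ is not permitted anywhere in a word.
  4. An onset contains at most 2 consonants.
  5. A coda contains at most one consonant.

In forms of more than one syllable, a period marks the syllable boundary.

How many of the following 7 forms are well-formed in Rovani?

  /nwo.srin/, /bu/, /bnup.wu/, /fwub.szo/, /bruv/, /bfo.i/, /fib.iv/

5

/nwo.srin/ — σ1 onset /nw/ (3→5 rises), coda /∅/ ok; σ2 onset /sr/ (2→4 rises), coda /n/ ok → well-formed
/bu/ — σ1 onset /b/, coda /∅/ ok → well-formed
/bnup.wu/ — violates constraint 3: contains banned sequence /pw/ → ill-formed
/fwub.szo/ — violates constraint 1: syllable 2 onset /sz/: /s/ (fricative, 2) → /z/ (fricative, 2) does not rise → ill-formed
/bruv/ — σ1 onset /br/ (1→4 rises), coda /v/ ok → well-formed
/bfo.i/ — σ1 onset /bf/ (1→2 rises), coda /∅/ ok; σ2 onset /∅/, coda /∅/ ok → well-formed
/fib.iv/ — σ1 onset /f/, coda /b/ ok; σ2 onset /∅/, coda /v/ ok → well-formed
Well-formed: /nwo.srin/, /bu/, /bruv/, /bfo.i/, /fib.iv/ → 5.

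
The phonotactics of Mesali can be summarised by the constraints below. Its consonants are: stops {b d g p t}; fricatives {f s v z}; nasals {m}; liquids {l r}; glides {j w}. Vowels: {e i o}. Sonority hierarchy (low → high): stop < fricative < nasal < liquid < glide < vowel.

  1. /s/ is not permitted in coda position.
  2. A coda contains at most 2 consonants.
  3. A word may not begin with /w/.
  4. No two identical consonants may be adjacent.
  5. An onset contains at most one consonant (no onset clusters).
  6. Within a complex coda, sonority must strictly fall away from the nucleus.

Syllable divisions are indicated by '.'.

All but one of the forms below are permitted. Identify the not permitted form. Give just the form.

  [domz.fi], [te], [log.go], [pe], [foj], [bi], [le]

[log.go]

[domz.fi] — σ1 onset /d/, coda /mz/ (3→2 falls) ok; σ2 onset /f/, coda /∅/ ok → permitted
[te] — σ1 onset /t/, coda /∅/ ok → permitted
[log.go] — violates constraint 4: adjacent identical consonants /gg/ → not permitted
[pe] — σ1 onset /p/, coda /∅/ ok → permitted
[foj] — σ1 onset /f/, coda /j/ ok → permitted
[bi] — σ1 onset /b/, coda /∅/ ok → permitted
[le] — σ1 onset /l/, coda /∅/ ok → permitted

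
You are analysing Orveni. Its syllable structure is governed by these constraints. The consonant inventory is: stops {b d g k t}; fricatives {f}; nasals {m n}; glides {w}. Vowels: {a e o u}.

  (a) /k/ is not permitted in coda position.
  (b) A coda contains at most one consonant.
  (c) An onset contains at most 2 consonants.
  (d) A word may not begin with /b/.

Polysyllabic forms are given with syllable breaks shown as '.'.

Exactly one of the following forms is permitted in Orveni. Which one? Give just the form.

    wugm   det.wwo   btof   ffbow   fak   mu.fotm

det.wwo

wugm — violates constraint (b): syllable 1 coda /gm/ has 2 consonants (> 1) → not permitted
det.wwo — σ1 onset /d/, coda /t/ ok; σ2 onset /ww/ (2C), coda /∅/ ok → permitted
btof — violates constraint (d): word begins with /b/ → not permitted
ffbow — violates constraint (c): syllable 1 onset /ffb/ has 3 consonants (> 2) → not permitted
fak — violates constraint (a): syllable 1 coda contains /k/ → not permitted
mu.fotm — violates constraint (b): syllable 2 coda /tm/ has 2 consonants (> 1) → not permitted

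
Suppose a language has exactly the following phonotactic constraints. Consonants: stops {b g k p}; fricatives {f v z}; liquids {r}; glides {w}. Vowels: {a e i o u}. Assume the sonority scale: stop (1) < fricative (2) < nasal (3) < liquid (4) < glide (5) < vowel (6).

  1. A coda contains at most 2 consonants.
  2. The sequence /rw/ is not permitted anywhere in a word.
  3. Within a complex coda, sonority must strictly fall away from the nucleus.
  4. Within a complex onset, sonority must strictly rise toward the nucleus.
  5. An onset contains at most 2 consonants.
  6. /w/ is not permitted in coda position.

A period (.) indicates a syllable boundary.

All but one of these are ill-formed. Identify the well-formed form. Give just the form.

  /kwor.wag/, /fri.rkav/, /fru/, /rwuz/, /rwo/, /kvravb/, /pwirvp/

/kwor.wag/ — violates constraint 2: contains banned sequence /rw/ → ill-formed
/fri.rkav/ — violates constraint 4: syllable 2 onset /rk/: /r/ (liquid, 4) → /k/ (stop, 1) does not rise → ill-formed
/fru/ — σ1 onset /fr/ (2→4 rises), coda /∅/ ok → well-formed
/rwuz/ — violates constraint 2: contains banned sequence /rw/ → ill-formed
/rwo/ — violates constraint 2: contains banned sequence /rw/ → ill-formed
/kvravb/ — violates constraint 5: syllable 1 onset /kvr/ has 3 consonants (> 2) → ill-formed
/pwirvp/ — violates constraint 1: syllable 1 coda /rvp/ has 3 consonants (> 2) → ill-formed

/fru/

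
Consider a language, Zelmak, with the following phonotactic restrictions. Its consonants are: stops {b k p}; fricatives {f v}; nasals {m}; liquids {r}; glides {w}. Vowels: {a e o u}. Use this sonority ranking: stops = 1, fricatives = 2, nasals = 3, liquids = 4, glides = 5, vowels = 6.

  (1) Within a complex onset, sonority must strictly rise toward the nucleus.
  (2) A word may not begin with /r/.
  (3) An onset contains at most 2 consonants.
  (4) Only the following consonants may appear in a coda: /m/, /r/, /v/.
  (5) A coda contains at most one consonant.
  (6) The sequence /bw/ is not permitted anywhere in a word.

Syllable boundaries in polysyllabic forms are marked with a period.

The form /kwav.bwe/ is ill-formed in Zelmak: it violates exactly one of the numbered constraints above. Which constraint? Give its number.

6

/kwav.bwe/: contains banned sequence /bw/.
This is a violation of constraint 6: "The sequence /bw/ is not permitted anywhere in a word."
The remaining constraints (1, 2, 3, 4, 5) are satisfied.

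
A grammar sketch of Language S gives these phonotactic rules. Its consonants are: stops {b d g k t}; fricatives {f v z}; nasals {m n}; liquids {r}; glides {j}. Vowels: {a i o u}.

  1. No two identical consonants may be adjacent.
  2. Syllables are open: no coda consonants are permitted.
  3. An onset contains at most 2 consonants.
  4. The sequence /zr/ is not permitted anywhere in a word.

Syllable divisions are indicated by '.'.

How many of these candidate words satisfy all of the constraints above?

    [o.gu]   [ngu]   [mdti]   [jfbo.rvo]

2

[o.gu] — σ1 onset /∅/, coda /∅/ ok; σ2 onset /g/, coda /∅/ ok → permitted
[ngu] — σ1 onset /ng/ (2C), coda /∅/ ok → permitted
[mdti] — violates constraint 3: syllable 1 onset /mdt/ has 3 consonants (> 2) → not permitted
[jfbo.rvo] — violates constraint 3: syllable 1 onset /jfb/ has 3 consonants (> 2) → not permitted
Permitted: [o.gu], [ngu] → 2.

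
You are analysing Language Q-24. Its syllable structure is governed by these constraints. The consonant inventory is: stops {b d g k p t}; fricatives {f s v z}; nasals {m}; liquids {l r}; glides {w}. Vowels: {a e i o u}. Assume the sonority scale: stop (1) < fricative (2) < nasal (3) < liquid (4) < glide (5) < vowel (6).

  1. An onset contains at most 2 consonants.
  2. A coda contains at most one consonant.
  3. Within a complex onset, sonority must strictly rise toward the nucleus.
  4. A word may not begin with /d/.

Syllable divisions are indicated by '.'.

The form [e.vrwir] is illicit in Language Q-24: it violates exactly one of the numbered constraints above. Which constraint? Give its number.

[e.vrwir]: syllable 2 onset /vrw/ has 3 consonants (> 2).
This is a violation of constraint 1: "An onset contains at most 2 consonants."
The remaining constraints (2, 3, 4) are satisfied.

1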